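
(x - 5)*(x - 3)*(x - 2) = x^3 - 10*x^2 + 31*x - 30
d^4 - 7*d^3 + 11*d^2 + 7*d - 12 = (d - 4)*(d - 3)*(d - 1)*(d + 1)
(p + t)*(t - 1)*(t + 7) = p*t^2 + 6*p*t - 7*p + t^3 + 6*t^2 - 7*t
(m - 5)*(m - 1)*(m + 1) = m^3 - 5*m^2 - m + 5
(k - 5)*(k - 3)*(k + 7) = k^3 - k^2 - 41*k + 105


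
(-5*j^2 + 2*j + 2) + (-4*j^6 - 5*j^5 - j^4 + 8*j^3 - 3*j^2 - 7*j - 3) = -4*j^6 - 5*j^5 - j^4 + 8*j^3 - 8*j^2 - 5*j - 1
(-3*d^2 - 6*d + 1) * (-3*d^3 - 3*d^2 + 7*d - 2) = 9*d^5 + 27*d^4 - 6*d^3 - 39*d^2 + 19*d - 2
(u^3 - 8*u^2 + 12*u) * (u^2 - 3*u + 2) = u^5 - 11*u^4 + 38*u^3 - 52*u^2 + 24*u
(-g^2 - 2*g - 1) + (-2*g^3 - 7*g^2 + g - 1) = -2*g^3 - 8*g^2 - g - 2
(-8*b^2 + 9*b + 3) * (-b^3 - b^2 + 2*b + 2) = 8*b^5 - b^4 - 28*b^3 - b^2 + 24*b + 6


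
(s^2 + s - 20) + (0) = s^2 + s - 20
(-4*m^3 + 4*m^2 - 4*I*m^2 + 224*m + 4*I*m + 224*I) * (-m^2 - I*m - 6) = 4*m^5 - 4*m^4 + 8*I*m^4 - 204*m^3 - 8*I*m^3 - 20*m^2 - 424*I*m^2 - 1120*m - 24*I*m - 1344*I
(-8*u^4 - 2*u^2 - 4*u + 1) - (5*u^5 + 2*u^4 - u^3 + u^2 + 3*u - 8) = -5*u^5 - 10*u^4 + u^3 - 3*u^2 - 7*u + 9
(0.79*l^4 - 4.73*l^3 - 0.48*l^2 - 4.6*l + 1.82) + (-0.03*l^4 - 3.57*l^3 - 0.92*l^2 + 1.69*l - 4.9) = 0.76*l^4 - 8.3*l^3 - 1.4*l^2 - 2.91*l - 3.08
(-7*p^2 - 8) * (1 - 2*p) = 14*p^3 - 7*p^2 + 16*p - 8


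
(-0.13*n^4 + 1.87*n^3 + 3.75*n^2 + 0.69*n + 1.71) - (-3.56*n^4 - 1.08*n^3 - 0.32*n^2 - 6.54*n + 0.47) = 3.43*n^4 + 2.95*n^3 + 4.07*n^2 + 7.23*n + 1.24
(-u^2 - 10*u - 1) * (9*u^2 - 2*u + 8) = -9*u^4 - 88*u^3 + 3*u^2 - 78*u - 8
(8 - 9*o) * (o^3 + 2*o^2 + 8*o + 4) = -9*o^4 - 10*o^3 - 56*o^2 + 28*o + 32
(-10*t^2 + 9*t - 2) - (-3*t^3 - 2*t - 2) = 3*t^3 - 10*t^2 + 11*t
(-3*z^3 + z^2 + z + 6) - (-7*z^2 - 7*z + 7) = -3*z^3 + 8*z^2 + 8*z - 1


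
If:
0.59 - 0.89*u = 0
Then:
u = 0.66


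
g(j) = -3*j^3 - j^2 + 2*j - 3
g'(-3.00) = -73.00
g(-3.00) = 63.00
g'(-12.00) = -1270.00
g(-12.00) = 5013.00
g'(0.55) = -1.82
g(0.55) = -2.70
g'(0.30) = 0.59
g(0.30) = -2.57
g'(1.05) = -10.02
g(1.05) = -5.48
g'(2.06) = -40.31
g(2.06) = -29.35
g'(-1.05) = -5.82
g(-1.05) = -2.73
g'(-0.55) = 0.38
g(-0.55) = -3.90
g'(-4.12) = -142.53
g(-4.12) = 181.59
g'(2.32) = -51.08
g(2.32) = -41.20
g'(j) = -9*j^2 - 2*j + 2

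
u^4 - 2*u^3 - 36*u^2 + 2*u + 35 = (u - 7)*(u - 1)*(u + 1)*(u + 5)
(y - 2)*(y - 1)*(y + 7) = y^3 + 4*y^2 - 19*y + 14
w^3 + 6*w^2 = w^2*(w + 6)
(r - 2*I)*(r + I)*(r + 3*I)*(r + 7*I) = r^4 + 9*I*r^3 - 9*r^2 + 41*I*r - 42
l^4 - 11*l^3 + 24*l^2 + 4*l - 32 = (l - 8)*(l - 2)^2*(l + 1)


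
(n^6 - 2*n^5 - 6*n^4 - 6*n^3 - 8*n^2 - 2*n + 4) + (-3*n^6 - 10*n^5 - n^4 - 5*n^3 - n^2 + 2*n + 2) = -2*n^6 - 12*n^5 - 7*n^4 - 11*n^3 - 9*n^2 + 6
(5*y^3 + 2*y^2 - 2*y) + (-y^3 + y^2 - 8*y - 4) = 4*y^3 + 3*y^2 - 10*y - 4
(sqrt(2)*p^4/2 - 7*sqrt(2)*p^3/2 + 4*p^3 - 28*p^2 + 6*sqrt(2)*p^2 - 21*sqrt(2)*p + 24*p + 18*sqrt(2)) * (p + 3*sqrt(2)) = sqrt(2)*p^5/2 - 7*sqrt(2)*p^4/2 + 7*p^4 - 49*p^3 + 18*sqrt(2)*p^3 - 105*sqrt(2)*p^2 + 60*p^2 - 126*p + 90*sqrt(2)*p + 108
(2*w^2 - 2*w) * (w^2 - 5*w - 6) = 2*w^4 - 12*w^3 - 2*w^2 + 12*w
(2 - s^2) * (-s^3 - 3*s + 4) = s^5 + s^3 - 4*s^2 - 6*s + 8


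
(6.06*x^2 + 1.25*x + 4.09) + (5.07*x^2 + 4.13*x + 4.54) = 11.13*x^2 + 5.38*x + 8.63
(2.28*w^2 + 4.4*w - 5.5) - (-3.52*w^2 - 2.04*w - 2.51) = 5.8*w^2 + 6.44*w - 2.99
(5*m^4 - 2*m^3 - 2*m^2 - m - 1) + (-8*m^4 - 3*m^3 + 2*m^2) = -3*m^4 - 5*m^3 - m - 1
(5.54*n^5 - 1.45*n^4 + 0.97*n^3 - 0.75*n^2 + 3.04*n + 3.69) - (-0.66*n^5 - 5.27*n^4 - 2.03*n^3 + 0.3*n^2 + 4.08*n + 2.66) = 6.2*n^5 + 3.82*n^4 + 3.0*n^3 - 1.05*n^2 - 1.04*n + 1.03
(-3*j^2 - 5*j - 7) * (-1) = 3*j^2 + 5*j + 7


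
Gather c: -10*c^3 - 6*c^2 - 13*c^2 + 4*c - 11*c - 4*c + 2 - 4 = -10*c^3 - 19*c^2 - 11*c - 2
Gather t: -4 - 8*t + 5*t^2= 5*t^2 - 8*t - 4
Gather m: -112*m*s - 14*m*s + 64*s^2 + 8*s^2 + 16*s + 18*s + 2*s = -126*m*s + 72*s^2 + 36*s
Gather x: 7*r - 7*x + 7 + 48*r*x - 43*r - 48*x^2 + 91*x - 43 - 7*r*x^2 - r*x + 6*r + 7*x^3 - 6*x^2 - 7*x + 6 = -30*r + 7*x^3 + x^2*(-7*r - 54) + x*(47*r + 77) - 30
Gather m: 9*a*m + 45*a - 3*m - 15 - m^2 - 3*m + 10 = 45*a - m^2 + m*(9*a - 6) - 5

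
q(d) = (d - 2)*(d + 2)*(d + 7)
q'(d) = (d - 2)*(d + 2) + (d - 2)*(d + 7) + (d + 2)*(d + 7)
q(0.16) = -28.46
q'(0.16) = -1.68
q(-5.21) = 41.43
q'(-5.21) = 4.49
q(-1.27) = -13.68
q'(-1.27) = -16.94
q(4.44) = 179.76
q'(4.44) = 117.30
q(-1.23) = -14.35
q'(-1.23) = -16.68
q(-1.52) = -9.26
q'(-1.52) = -18.35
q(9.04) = 1246.65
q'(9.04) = 367.72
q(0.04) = -28.15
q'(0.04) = -3.44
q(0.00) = -28.00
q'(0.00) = -4.00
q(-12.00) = -700.00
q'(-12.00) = 260.00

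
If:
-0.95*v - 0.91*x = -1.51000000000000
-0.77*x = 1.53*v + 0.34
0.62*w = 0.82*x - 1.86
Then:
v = -2.23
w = 2.27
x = 3.99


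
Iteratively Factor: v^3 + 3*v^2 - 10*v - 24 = (v + 2)*(v^2 + v - 12) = (v - 3)*(v + 2)*(v + 4)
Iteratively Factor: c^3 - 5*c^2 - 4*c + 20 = (c - 2)*(c^2 - 3*c - 10) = (c - 5)*(c - 2)*(c + 2)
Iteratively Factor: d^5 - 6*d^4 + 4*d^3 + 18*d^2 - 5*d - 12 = (d - 4)*(d^4 - 2*d^3 - 4*d^2 + 2*d + 3) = (d - 4)*(d + 1)*(d^3 - 3*d^2 - d + 3) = (d - 4)*(d - 3)*(d + 1)*(d^2 - 1) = (d - 4)*(d - 3)*(d + 1)^2*(d - 1)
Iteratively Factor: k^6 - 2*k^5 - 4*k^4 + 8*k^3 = (k)*(k^5 - 2*k^4 - 4*k^3 + 8*k^2) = k^2*(k^4 - 2*k^3 - 4*k^2 + 8*k) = k^2*(k + 2)*(k^3 - 4*k^2 + 4*k) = k^3*(k + 2)*(k^2 - 4*k + 4) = k^3*(k - 2)*(k + 2)*(k - 2)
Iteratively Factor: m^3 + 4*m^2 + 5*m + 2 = (m + 1)*(m^2 + 3*m + 2) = (m + 1)*(m + 2)*(m + 1)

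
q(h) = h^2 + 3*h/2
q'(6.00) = 13.50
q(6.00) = 45.00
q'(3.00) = 7.50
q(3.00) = 13.50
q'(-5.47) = -9.44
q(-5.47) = 21.72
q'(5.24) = 11.98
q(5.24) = 35.32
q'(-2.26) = -3.02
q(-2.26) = 1.72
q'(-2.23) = -2.96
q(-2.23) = 1.63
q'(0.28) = 2.06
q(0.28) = 0.50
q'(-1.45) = -1.40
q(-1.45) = -0.07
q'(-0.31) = 0.88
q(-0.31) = -0.37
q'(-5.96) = -10.42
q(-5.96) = 26.58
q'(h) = 2*h + 3/2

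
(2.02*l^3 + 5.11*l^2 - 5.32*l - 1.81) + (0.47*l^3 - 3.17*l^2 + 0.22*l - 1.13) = 2.49*l^3 + 1.94*l^2 - 5.1*l - 2.94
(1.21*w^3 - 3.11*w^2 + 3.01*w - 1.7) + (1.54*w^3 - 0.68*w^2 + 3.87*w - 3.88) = 2.75*w^3 - 3.79*w^2 + 6.88*w - 5.58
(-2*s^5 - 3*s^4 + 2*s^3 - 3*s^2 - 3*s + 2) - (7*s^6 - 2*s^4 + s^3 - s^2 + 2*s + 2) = -7*s^6 - 2*s^5 - s^4 + s^3 - 2*s^2 - 5*s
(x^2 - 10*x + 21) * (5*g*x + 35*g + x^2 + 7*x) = 5*g*x^3 - 15*g*x^2 - 245*g*x + 735*g + x^4 - 3*x^3 - 49*x^2 + 147*x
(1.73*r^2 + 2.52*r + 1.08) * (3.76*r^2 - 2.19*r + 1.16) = 6.5048*r^4 + 5.6865*r^3 + 0.548800000000001*r^2 + 0.558*r + 1.2528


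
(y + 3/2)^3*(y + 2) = y^4 + 13*y^3/2 + 63*y^2/4 + 135*y/8 + 27/4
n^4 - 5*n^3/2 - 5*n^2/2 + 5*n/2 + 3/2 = (n - 3)*(n - 1)*(n + 1/2)*(n + 1)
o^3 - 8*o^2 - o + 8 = (o - 8)*(o - 1)*(o + 1)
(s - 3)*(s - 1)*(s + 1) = s^3 - 3*s^2 - s + 3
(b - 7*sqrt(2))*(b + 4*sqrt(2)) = b^2 - 3*sqrt(2)*b - 56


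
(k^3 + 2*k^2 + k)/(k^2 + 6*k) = (k^2 + 2*k + 1)/(k + 6)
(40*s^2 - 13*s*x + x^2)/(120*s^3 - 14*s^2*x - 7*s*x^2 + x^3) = (-8*s + x)/(-24*s^2 - 2*s*x + x^2)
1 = 1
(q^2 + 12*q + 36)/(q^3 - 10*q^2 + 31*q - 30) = (q^2 + 12*q + 36)/(q^3 - 10*q^2 + 31*q - 30)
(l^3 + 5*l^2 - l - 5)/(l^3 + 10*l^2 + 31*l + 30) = (l^2 - 1)/(l^2 + 5*l + 6)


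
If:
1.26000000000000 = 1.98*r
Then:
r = 0.64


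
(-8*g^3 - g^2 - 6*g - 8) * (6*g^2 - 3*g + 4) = -48*g^5 + 18*g^4 - 65*g^3 - 34*g^2 - 32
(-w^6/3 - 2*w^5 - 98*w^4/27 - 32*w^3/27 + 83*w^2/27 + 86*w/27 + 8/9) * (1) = -w^6/3 - 2*w^5 - 98*w^4/27 - 32*w^3/27 + 83*w^2/27 + 86*w/27 + 8/9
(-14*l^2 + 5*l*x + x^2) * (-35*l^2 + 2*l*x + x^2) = 490*l^4 - 203*l^3*x - 39*l^2*x^2 + 7*l*x^3 + x^4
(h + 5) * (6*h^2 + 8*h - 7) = 6*h^3 + 38*h^2 + 33*h - 35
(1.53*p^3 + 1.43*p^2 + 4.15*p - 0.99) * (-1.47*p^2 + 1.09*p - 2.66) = -2.2491*p^5 - 0.4344*p^4 - 8.6116*p^3 + 2.175*p^2 - 12.1181*p + 2.6334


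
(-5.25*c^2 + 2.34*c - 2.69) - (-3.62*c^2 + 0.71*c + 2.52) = -1.63*c^2 + 1.63*c - 5.21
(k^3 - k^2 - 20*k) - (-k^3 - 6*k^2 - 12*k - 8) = 2*k^3 + 5*k^2 - 8*k + 8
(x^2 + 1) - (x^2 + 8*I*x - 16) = -8*I*x + 17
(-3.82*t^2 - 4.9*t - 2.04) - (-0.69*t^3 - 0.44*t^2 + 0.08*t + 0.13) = 0.69*t^3 - 3.38*t^2 - 4.98*t - 2.17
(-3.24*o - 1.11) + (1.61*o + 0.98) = -1.63*o - 0.13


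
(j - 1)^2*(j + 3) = j^3 + j^2 - 5*j + 3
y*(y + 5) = y^2 + 5*y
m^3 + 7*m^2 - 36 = (m - 2)*(m + 3)*(m + 6)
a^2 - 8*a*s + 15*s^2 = (a - 5*s)*(a - 3*s)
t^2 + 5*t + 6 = (t + 2)*(t + 3)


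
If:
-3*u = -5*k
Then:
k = 3*u/5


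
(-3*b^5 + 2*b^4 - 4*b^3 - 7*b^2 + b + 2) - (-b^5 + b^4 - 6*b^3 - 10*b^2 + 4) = -2*b^5 + b^4 + 2*b^3 + 3*b^2 + b - 2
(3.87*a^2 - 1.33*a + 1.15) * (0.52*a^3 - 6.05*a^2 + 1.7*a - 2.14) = 2.0124*a^5 - 24.1051*a^4 + 15.2235*a^3 - 17.5003*a^2 + 4.8012*a - 2.461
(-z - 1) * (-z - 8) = z^2 + 9*z + 8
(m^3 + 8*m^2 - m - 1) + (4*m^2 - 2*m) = m^3 + 12*m^2 - 3*m - 1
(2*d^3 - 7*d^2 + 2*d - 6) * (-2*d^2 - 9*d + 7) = -4*d^5 - 4*d^4 + 73*d^3 - 55*d^2 + 68*d - 42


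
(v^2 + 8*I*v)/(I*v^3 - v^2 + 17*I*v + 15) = v*(v + 8*I)/(I*v^3 - v^2 + 17*I*v + 15)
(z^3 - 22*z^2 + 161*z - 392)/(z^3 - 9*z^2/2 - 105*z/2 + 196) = 2*(z^2 - 14*z + 49)/(2*z^2 + 7*z - 49)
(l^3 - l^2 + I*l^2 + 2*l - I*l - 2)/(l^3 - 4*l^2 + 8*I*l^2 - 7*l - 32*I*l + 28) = (l^3 + l^2*(-1 + I) + l*(2 - I) - 2)/(l^3 + l^2*(-4 + 8*I) + l*(-7 - 32*I) + 28)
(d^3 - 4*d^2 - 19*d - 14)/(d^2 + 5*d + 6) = (d^2 - 6*d - 7)/(d + 3)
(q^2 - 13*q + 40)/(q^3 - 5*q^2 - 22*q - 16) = (q - 5)/(q^2 + 3*q + 2)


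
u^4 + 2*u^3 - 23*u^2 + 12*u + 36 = (u - 3)*(u - 2)*(u + 1)*(u + 6)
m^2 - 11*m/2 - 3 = (m - 6)*(m + 1/2)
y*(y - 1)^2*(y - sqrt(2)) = y^4 - 2*y^3 - sqrt(2)*y^3 + y^2 + 2*sqrt(2)*y^2 - sqrt(2)*y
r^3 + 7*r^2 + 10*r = r*(r + 2)*(r + 5)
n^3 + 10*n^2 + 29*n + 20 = (n + 1)*(n + 4)*(n + 5)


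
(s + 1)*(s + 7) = s^2 + 8*s + 7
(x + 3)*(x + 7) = x^2 + 10*x + 21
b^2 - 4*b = b*(b - 4)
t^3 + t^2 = t^2*(t + 1)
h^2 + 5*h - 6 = (h - 1)*(h + 6)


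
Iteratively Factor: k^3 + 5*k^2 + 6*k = (k + 3)*(k^2 + 2*k) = k*(k + 3)*(k + 2)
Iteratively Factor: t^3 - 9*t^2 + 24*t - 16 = (t - 4)*(t^2 - 5*t + 4) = (t - 4)*(t - 1)*(t - 4)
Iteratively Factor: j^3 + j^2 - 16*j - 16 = (j + 1)*(j^2 - 16) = (j - 4)*(j + 1)*(j + 4)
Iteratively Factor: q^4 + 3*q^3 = (q)*(q^3 + 3*q^2) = q^2*(q^2 + 3*q) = q^3*(q + 3)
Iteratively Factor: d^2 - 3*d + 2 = (d - 2)*(d - 1)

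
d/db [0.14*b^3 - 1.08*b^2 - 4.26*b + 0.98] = 0.42*b^2 - 2.16*b - 4.26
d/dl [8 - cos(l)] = sin(l)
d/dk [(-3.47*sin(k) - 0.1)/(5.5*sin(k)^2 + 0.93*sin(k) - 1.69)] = (19.085*sin(k)^2 + 1.1*sin(k) + 5.9573)*cos(k)/(30.25*sin(k)^4 + 10.23*sin(k)^3 - 17.7251*sin(k)^2 - 3.1434*sin(k) + 2.8561)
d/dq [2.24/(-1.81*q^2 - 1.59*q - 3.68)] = (8.1088*q + 3.5616)/(1.81*q^2 + 1.59*q + 3.68)^2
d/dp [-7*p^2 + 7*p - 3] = 7 - 14*p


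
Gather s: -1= -1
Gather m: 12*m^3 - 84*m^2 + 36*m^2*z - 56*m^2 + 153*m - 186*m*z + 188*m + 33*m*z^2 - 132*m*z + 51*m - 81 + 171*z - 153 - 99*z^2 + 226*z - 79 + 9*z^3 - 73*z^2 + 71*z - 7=12*m^3 + m^2*(36*z - 140) + m*(33*z^2 - 318*z + 392) + 9*z^3 - 172*z^2 + 468*z - 320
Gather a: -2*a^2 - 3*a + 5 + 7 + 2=-2*a^2 - 3*a + 14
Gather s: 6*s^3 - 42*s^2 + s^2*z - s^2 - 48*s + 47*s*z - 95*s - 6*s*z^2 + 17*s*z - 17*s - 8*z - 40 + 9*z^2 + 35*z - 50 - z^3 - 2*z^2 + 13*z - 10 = 6*s^3 + s^2*(z - 43) + s*(-6*z^2 + 64*z - 160) - z^3 + 7*z^2 + 40*z - 100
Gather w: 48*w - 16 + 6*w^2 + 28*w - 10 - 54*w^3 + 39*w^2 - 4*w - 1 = -54*w^3 + 45*w^2 + 72*w - 27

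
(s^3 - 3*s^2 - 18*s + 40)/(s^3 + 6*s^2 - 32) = (s - 5)/(s + 4)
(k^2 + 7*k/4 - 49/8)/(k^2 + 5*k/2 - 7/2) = (k - 7/4)/(k - 1)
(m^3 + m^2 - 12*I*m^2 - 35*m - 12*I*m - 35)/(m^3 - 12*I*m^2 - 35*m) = (m + 1)/m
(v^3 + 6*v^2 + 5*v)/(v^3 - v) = (v + 5)/(v - 1)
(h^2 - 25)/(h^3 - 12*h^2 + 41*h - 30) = (h + 5)/(h^2 - 7*h + 6)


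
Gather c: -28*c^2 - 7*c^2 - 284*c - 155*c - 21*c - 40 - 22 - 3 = -35*c^2 - 460*c - 65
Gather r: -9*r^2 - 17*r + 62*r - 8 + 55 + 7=-9*r^2 + 45*r + 54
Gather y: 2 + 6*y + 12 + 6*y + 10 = 12*y + 24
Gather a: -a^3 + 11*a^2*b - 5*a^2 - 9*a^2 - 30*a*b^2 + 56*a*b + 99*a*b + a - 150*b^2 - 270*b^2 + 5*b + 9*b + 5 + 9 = -a^3 + a^2*(11*b - 14) + a*(-30*b^2 + 155*b + 1) - 420*b^2 + 14*b + 14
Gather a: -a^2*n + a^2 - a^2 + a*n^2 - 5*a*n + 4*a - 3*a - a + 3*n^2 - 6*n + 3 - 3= -a^2*n + a*(n^2 - 5*n) + 3*n^2 - 6*n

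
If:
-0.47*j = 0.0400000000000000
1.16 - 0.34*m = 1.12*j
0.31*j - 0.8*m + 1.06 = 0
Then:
No Solution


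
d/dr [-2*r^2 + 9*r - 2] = 9 - 4*r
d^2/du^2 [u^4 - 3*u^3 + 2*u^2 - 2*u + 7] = 12*u^2 - 18*u + 4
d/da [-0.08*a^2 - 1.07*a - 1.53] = -0.16*a - 1.07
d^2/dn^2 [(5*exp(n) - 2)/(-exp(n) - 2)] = 12*(exp(n) - 2)*exp(n)/(exp(3*n) + 6*exp(2*n) + 12*exp(n) + 8)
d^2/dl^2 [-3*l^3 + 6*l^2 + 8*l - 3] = 12 - 18*l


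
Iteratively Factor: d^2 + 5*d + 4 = (d + 4)*(d + 1)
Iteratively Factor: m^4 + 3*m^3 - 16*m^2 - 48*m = (m + 3)*(m^3 - 16*m) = (m - 4)*(m + 3)*(m^2 + 4*m) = (m - 4)*(m + 3)*(m + 4)*(m)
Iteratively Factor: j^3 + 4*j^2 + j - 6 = (j + 2)*(j^2 + 2*j - 3) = (j + 2)*(j + 3)*(j - 1)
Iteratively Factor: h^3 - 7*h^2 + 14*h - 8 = (h - 4)*(h^2 - 3*h + 2) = (h - 4)*(h - 1)*(h - 2)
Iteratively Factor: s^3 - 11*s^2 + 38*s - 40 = (s - 2)*(s^2 - 9*s + 20) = (s - 5)*(s - 2)*(s - 4)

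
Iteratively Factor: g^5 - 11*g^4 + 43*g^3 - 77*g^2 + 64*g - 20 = (g - 5)*(g^4 - 6*g^3 + 13*g^2 - 12*g + 4) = (g - 5)*(g - 1)*(g^3 - 5*g^2 + 8*g - 4) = (g - 5)*(g - 2)*(g - 1)*(g^2 - 3*g + 2) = (g - 5)*(g - 2)^2*(g - 1)*(g - 1)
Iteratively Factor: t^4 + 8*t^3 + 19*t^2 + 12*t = (t + 4)*(t^3 + 4*t^2 + 3*t) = t*(t + 4)*(t^2 + 4*t + 3) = t*(t + 1)*(t + 4)*(t + 3)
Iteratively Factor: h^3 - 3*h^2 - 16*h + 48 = (h + 4)*(h^2 - 7*h + 12) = (h - 4)*(h + 4)*(h - 3)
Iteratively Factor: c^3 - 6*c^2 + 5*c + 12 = (c - 4)*(c^2 - 2*c - 3) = (c - 4)*(c - 3)*(c + 1)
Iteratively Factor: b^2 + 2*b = (b + 2)*(b)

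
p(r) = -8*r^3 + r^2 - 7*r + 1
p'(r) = -24*r^2 + 2*r - 7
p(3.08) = -244.82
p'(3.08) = -228.51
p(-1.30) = 29.37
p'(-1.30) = -50.16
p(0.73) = -6.69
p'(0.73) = -18.33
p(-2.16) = 101.41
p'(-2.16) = -123.29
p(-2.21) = 107.70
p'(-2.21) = -128.64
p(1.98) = -71.04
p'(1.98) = -97.13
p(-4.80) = 942.38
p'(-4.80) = -569.56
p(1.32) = -24.90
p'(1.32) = -46.18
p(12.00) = -13763.00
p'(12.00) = -3439.00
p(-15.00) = 27331.00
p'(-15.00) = -5437.00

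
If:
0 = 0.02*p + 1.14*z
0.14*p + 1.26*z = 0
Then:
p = 0.00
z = 0.00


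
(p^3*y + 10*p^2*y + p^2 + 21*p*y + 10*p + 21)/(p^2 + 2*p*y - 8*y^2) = (p^3*y + 10*p^2*y + p^2 + 21*p*y + 10*p + 21)/(p^2 + 2*p*y - 8*y^2)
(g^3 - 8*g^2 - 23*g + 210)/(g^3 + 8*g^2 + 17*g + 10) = (g^2 - 13*g + 42)/(g^2 + 3*g + 2)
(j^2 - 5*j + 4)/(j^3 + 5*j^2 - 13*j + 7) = (j - 4)/(j^2 + 6*j - 7)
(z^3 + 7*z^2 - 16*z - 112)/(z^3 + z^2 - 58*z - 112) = (z^2 - 16)/(z^2 - 6*z - 16)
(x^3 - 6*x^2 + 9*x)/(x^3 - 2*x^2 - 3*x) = (x - 3)/(x + 1)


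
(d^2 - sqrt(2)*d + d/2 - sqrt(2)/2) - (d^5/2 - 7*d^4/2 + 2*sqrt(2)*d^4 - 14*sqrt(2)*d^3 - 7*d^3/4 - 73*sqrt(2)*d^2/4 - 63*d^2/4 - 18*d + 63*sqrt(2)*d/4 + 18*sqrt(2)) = -d^5/2 - 2*sqrt(2)*d^4 + 7*d^4/2 + 7*d^3/4 + 14*sqrt(2)*d^3 + 67*d^2/4 + 73*sqrt(2)*d^2/4 - 67*sqrt(2)*d/4 + 37*d/2 - 37*sqrt(2)/2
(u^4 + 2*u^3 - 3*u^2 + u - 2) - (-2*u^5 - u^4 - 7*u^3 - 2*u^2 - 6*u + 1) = 2*u^5 + 2*u^4 + 9*u^3 - u^2 + 7*u - 3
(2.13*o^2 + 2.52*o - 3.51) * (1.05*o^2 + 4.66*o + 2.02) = 2.2365*o^4 + 12.5718*o^3 + 12.3603*o^2 - 11.2662*o - 7.0902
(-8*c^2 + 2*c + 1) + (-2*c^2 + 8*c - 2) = -10*c^2 + 10*c - 1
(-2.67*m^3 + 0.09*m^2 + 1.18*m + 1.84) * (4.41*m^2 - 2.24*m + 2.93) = -11.7747*m^5 + 6.3777*m^4 - 2.8209*m^3 + 5.7349*m^2 - 0.664200000000001*m + 5.3912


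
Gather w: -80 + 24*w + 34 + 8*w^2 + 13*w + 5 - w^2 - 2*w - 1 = 7*w^2 + 35*w - 42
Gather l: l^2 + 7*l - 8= l^2 + 7*l - 8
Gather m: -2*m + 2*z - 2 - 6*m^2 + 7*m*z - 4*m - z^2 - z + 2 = -6*m^2 + m*(7*z - 6) - z^2 + z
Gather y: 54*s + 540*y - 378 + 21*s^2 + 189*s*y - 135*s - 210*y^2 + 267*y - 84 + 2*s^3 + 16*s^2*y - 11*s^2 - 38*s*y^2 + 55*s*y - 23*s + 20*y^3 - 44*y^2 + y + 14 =2*s^3 + 10*s^2 - 104*s + 20*y^3 + y^2*(-38*s - 254) + y*(16*s^2 + 244*s + 808) - 448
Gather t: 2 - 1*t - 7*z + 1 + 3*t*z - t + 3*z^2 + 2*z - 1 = t*(3*z - 2) + 3*z^2 - 5*z + 2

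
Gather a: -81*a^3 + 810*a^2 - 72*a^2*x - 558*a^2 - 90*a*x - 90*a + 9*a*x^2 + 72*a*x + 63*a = -81*a^3 + a^2*(252 - 72*x) + a*(9*x^2 - 18*x - 27)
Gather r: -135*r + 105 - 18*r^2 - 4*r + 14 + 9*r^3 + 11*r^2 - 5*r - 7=9*r^3 - 7*r^2 - 144*r + 112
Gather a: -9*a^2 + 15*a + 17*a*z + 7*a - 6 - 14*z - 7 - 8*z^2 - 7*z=-9*a^2 + a*(17*z + 22) - 8*z^2 - 21*z - 13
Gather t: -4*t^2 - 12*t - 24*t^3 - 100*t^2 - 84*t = -24*t^3 - 104*t^2 - 96*t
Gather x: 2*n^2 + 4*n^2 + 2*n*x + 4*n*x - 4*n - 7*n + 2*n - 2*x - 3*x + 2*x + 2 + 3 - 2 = 6*n^2 - 9*n + x*(6*n - 3) + 3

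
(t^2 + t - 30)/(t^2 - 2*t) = (t^2 + t - 30)/(t*(t - 2))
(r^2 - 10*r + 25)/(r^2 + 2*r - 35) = (r - 5)/(r + 7)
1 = 1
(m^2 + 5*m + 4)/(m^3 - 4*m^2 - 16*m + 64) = (m + 1)/(m^2 - 8*m + 16)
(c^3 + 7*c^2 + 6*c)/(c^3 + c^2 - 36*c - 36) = c/(c - 6)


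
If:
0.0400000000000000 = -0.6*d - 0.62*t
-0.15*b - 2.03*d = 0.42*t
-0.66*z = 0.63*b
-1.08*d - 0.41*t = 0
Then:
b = -0.24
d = 0.04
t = -0.10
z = 0.23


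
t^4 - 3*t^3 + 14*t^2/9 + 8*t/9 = t*(t - 2)*(t - 4/3)*(t + 1/3)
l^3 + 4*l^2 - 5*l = l*(l - 1)*(l + 5)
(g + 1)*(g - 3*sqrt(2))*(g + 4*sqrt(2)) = g^3 + g^2 + sqrt(2)*g^2 - 24*g + sqrt(2)*g - 24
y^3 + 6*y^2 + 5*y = y*(y + 1)*(y + 5)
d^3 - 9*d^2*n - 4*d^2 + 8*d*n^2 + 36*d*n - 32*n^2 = (d - 4)*(d - 8*n)*(d - n)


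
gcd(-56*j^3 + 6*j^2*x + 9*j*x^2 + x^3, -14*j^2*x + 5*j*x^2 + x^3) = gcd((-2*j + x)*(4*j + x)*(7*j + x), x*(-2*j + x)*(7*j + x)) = -14*j^2 + 5*j*x + x^2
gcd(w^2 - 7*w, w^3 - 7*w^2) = w^2 - 7*w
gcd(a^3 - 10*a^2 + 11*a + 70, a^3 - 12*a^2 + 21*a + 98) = a^2 - 5*a - 14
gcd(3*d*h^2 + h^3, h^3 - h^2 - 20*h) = h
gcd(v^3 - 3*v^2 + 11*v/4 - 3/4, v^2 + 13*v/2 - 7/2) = v - 1/2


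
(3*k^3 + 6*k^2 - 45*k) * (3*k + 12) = 9*k^4 + 54*k^3 - 63*k^2 - 540*k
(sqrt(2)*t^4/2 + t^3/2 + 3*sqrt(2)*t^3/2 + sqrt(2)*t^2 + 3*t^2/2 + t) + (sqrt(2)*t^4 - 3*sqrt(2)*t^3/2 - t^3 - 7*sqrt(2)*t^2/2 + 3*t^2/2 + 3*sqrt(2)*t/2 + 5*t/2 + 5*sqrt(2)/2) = 3*sqrt(2)*t^4/2 - t^3/2 - 5*sqrt(2)*t^2/2 + 3*t^2 + 3*sqrt(2)*t/2 + 7*t/2 + 5*sqrt(2)/2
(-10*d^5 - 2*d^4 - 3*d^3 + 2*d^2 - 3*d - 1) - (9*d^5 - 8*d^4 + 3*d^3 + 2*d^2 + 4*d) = -19*d^5 + 6*d^4 - 6*d^3 - 7*d - 1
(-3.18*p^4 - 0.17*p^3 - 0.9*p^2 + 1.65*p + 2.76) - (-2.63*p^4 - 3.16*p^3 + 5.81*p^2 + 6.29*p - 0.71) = -0.55*p^4 + 2.99*p^3 - 6.71*p^2 - 4.64*p + 3.47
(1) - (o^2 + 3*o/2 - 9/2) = -o^2 - 3*o/2 + 11/2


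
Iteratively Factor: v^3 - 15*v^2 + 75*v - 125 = (v - 5)*(v^2 - 10*v + 25) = (v - 5)^2*(v - 5)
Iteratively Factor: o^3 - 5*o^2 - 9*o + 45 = (o - 3)*(o^2 - 2*o - 15) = (o - 3)*(o + 3)*(o - 5)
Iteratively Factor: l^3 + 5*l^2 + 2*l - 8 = (l + 2)*(l^2 + 3*l - 4) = (l + 2)*(l + 4)*(l - 1)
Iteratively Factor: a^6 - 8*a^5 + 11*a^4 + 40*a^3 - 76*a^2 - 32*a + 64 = (a - 2)*(a^5 - 6*a^4 - a^3 + 38*a^2 - 32) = (a - 4)*(a - 2)*(a^4 - 2*a^3 - 9*a^2 + 2*a + 8) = (a - 4)*(a - 2)*(a + 2)*(a^3 - 4*a^2 - a + 4) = (a - 4)^2*(a - 2)*(a + 2)*(a^2 - 1) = (a - 4)^2*(a - 2)*(a - 1)*(a + 2)*(a + 1)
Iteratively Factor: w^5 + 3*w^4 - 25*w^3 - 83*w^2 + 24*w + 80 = (w + 4)*(w^4 - w^3 - 21*w^2 + w + 20) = (w - 5)*(w + 4)*(w^3 + 4*w^2 - w - 4) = (w - 5)*(w - 1)*(w + 4)*(w^2 + 5*w + 4) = (w - 5)*(w - 1)*(w + 4)^2*(w + 1)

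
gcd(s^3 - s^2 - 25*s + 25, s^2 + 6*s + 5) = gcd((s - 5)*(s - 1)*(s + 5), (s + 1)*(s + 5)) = s + 5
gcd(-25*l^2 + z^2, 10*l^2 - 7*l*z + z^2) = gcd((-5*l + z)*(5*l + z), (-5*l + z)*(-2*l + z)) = -5*l + z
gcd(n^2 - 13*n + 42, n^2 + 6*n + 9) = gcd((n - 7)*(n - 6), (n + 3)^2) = 1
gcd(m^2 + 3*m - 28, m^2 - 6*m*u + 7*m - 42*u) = m + 7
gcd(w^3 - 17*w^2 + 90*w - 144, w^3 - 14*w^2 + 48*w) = w^2 - 14*w + 48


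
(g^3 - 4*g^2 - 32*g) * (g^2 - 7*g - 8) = g^5 - 11*g^4 - 12*g^3 + 256*g^2 + 256*g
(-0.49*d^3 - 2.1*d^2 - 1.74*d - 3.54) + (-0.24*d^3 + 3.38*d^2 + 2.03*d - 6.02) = -0.73*d^3 + 1.28*d^2 + 0.29*d - 9.56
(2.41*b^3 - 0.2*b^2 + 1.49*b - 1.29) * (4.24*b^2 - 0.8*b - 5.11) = 10.2184*b^5 - 2.776*b^4 - 5.8375*b^3 - 5.6396*b^2 - 6.5819*b + 6.5919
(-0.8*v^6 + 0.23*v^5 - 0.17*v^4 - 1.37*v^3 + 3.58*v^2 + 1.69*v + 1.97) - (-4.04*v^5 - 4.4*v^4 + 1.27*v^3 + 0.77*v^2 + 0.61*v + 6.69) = -0.8*v^6 + 4.27*v^5 + 4.23*v^4 - 2.64*v^3 + 2.81*v^2 + 1.08*v - 4.72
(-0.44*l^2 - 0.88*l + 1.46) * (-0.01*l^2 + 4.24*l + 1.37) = 0.0044*l^4 - 1.8568*l^3 - 4.3486*l^2 + 4.9848*l + 2.0002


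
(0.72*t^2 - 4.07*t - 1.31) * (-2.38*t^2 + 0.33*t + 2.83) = -1.7136*t^4 + 9.9242*t^3 + 3.8123*t^2 - 11.9504*t - 3.7073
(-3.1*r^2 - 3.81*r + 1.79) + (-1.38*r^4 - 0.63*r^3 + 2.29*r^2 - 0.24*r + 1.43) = -1.38*r^4 - 0.63*r^3 - 0.81*r^2 - 4.05*r + 3.22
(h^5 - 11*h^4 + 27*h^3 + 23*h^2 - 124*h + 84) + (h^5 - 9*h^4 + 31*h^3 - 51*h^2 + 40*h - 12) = 2*h^5 - 20*h^4 + 58*h^3 - 28*h^2 - 84*h + 72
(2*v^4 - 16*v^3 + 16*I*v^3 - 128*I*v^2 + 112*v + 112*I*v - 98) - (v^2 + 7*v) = 2*v^4 - 16*v^3 + 16*I*v^3 - v^2 - 128*I*v^2 + 105*v + 112*I*v - 98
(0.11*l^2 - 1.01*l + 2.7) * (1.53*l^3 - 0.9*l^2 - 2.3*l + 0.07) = 0.1683*l^5 - 1.6443*l^4 + 4.787*l^3 - 0.0993000000000004*l^2 - 6.2807*l + 0.189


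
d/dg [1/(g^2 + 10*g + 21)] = 2*(-g - 5)/(g^2 + 10*g + 21)^2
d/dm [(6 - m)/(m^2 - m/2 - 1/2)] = 2*(-2*m^2 + m + (m - 6)*(4*m - 1) + 1)/(-2*m^2 + m + 1)^2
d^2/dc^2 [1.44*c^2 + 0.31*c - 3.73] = 2.88000000000000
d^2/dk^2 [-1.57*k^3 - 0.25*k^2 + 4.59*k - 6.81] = -9.42*k - 0.5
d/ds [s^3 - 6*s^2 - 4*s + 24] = 3*s^2 - 12*s - 4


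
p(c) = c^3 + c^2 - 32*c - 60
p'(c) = 3*c^2 + 2*c - 32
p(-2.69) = 13.85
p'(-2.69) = -15.67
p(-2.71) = 14.16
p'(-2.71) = -15.39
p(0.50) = -75.62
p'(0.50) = -30.25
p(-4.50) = 13.12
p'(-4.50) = 19.75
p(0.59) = -78.33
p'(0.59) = -29.78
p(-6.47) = -81.94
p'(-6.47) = 80.64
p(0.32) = -70.10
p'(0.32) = -31.05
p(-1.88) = -2.95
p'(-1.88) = -25.16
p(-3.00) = 18.00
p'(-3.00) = -11.00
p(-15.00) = -2730.00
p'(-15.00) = 613.00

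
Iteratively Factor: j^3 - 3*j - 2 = (j - 2)*(j^2 + 2*j + 1) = (j - 2)*(j + 1)*(j + 1)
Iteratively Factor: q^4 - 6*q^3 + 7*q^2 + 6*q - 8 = (q - 4)*(q^3 - 2*q^2 - q + 2) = (q - 4)*(q - 2)*(q^2 - 1) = (q - 4)*(q - 2)*(q - 1)*(q + 1)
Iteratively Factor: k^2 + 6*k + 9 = (k + 3)*(k + 3)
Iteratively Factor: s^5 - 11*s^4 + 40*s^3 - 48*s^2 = (s)*(s^4 - 11*s^3 + 40*s^2 - 48*s) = s*(s - 4)*(s^3 - 7*s^2 + 12*s) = s*(s - 4)^2*(s^2 - 3*s) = s^2*(s - 4)^2*(s - 3)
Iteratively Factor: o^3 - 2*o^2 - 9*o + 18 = (o - 3)*(o^2 + o - 6) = (o - 3)*(o - 2)*(o + 3)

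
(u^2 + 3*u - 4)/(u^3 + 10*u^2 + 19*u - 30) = (u + 4)/(u^2 + 11*u + 30)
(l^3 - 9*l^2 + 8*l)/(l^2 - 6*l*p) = (l^2 - 9*l + 8)/(l - 6*p)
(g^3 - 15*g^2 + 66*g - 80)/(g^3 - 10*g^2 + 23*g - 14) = (g^2 - 13*g + 40)/(g^2 - 8*g + 7)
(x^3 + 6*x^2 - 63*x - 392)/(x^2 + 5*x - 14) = (x^2 - x - 56)/(x - 2)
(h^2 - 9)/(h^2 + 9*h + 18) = (h - 3)/(h + 6)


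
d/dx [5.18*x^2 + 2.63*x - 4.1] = 10.36*x + 2.63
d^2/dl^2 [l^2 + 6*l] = 2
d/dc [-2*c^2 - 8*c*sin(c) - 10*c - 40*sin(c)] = -8*c*cos(c) - 4*c - 8*sin(c) - 40*cos(c) - 10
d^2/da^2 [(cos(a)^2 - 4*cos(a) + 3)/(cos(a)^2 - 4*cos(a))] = 3*(-(1 - cos(2*a))^2 - 15*cos(a) - 9*cos(2*a) + 3*cos(3*a) + 27)/((cos(a) - 4)^3*cos(a)^3)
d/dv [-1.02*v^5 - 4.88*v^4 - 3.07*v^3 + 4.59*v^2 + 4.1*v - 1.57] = -5.1*v^4 - 19.52*v^3 - 9.21*v^2 + 9.18*v + 4.1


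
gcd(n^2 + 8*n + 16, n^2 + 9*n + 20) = n + 4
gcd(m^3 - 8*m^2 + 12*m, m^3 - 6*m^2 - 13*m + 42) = m - 2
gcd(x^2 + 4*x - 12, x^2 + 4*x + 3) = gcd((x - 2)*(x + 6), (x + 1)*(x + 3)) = 1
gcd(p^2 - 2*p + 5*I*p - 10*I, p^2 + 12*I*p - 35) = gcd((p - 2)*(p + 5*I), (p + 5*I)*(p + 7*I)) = p + 5*I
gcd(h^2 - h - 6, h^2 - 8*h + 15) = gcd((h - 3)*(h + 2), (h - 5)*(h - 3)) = h - 3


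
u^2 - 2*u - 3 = (u - 3)*(u + 1)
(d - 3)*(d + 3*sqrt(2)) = d^2 - 3*d + 3*sqrt(2)*d - 9*sqrt(2)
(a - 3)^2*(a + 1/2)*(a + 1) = a^4 - 9*a^3/2 + a^2/2 + 21*a/2 + 9/2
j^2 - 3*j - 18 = (j - 6)*(j + 3)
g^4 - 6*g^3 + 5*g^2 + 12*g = g*(g - 4)*(g - 3)*(g + 1)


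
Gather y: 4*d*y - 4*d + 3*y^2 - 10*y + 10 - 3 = -4*d + 3*y^2 + y*(4*d - 10) + 7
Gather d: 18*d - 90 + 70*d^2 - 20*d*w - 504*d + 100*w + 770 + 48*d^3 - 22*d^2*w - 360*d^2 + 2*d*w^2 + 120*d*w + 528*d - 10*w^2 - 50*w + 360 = 48*d^3 + d^2*(-22*w - 290) + d*(2*w^2 + 100*w + 42) - 10*w^2 + 50*w + 1040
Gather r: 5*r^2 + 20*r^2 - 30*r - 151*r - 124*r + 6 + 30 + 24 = 25*r^2 - 305*r + 60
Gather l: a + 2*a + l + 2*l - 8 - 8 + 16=3*a + 3*l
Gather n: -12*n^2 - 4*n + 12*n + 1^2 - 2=-12*n^2 + 8*n - 1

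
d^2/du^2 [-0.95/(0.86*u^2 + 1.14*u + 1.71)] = (1.40524*u^2 + 1.86276*u - 0.95*(1.72*u + 1.14)*(3.44*u + 2.28) + 2.79414)/(0.86*u^2 + 1.14*u + 1.71)^3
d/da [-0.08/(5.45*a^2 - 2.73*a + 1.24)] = (0.872*a - 0.2184)/(5.45*a^2 - 2.73*a + 1.24)^2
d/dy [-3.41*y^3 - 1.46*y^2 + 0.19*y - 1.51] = -10.23*y^2 - 2.92*y + 0.19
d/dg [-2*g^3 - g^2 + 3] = 2*g*(-3*g - 1)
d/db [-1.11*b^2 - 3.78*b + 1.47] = -2.22*b - 3.78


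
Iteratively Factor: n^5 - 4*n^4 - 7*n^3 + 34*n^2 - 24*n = (n - 1)*(n^4 - 3*n^3 - 10*n^2 + 24*n) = (n - 1)*(n + 3)*(n^3 - 6*n^2 + 8*n) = (n - 4)*(n - 1)*(n + 3)*(n^2 - 2*n) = (n - 4)*(n - 2)*(n - 1)*(n + 3)*(n)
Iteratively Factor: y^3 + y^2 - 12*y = (y + 4)*(y^2 - 3*y) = y*(y + 4)*(y - 3)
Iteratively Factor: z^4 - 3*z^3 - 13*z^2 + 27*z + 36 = (z + 3)*(z^3 - 6*z^2 + 5*z + 12) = (z - 3)*(z + 3)*(z^2 - 3*z - 4) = (z - 3)*(z + 1)*(z + 3)*(z - 4)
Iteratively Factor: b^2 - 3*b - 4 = (b - 4)*(b + 1)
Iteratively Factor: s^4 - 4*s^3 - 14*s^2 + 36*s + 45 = (s + 3)*(s^3 - 7*s^2 + 7*s + 15) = (s - 5)*(s + 3)*(s^2 - 2*s - 3) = (s - 5)*(s + 1)*(s + 3)*(s - 3)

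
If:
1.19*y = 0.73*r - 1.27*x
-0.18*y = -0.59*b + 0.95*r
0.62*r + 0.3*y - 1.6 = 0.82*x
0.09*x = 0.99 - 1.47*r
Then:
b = 1.60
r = 0.73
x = -0.89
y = 1.40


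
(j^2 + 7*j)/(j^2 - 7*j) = (j + 7)/(j - 7)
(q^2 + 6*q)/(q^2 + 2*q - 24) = q/(q - 4)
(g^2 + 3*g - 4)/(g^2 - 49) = (g^2 + 3*g - 4)/(g^2 - 49)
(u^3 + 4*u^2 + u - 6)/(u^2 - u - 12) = (u^2 + u - 2)/(u - 4)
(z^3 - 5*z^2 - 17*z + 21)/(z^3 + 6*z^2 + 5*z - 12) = (z - 7)/(z + 4)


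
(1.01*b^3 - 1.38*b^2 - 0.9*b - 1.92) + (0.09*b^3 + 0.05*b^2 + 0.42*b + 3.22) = 1.1*b^3 - 1.33*b^2 - 0.48*b + 1.3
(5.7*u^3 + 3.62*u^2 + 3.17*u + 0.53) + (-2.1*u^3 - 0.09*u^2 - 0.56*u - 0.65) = 3.6*u^3 + 3.53*u^2 + 2.61*u - 0.12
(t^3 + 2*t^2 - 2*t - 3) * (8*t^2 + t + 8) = 8*t^5 + 17*t^4 - 6*t^3 - 10*t^2 - 19*t - 24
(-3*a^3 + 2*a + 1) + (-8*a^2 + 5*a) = -3*a^3 - 8*a^2 + 7*a + 1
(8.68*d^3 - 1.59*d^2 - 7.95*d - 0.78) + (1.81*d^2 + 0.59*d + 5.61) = 8.68*d^3 + 0.22*d^2 - 7.36*d + 4.83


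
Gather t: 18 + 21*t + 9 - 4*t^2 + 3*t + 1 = -4*t^2 + 24*t + 28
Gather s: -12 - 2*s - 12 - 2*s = -4*s - 24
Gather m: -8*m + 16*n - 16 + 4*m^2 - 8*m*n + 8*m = 4*m^2 - 8*m*n + 16*n - 16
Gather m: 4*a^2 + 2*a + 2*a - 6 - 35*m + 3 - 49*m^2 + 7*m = 4*a^2 + 4*a - 49*m^2 - 28*m - 3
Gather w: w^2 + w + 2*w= w^2 + 3*w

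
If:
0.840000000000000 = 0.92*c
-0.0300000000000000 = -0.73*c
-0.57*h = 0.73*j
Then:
No Solution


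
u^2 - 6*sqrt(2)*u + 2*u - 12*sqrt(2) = (u + 2)*(u - 6*sqrt(2))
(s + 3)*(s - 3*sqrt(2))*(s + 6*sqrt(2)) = s^3 + 3*s^2 + 3*sqrt(2)*s^2 - 36*s + 9*sqrt(2)*s - 108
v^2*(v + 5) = v^3 + 5*v^2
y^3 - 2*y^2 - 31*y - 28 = (y - 7)*(y + 1)*(y + 4)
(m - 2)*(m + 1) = m^2 - m - 2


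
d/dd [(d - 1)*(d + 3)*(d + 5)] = 3*d^2 + 14*d + 7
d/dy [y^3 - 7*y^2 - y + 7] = 3*y^2 - 14*y - 1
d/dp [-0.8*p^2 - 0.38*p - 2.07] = -1.6*p - 0.38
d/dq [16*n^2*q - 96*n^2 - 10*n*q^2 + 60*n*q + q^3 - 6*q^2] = 16*n^2 - 20*n*q + 60*n + 3*q^2 - 12*q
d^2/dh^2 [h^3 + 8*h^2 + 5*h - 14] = 6*h + 16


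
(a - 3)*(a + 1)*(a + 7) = a^3 + 5*a^2 - 17*a - 21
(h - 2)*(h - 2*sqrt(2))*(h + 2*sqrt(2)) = h^3 - 2*h^2 - 8*h + 16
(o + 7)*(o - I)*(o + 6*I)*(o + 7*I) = o^4 + 7*o^3 + 12*I*o^3 - 29*o^2 + 84*I*o^2 - 203*o + 42*I*o + 294*I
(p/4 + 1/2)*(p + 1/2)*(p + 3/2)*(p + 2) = p^4/4 + 3*p^3/2 + 51*p^2/16 + 11*p/4 + 3/4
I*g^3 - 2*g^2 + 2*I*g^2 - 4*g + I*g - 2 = (g + 1)*(g + 2*I)*(I*g + I)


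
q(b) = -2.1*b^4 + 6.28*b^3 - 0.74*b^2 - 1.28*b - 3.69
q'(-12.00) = 17244.64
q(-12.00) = -54492.33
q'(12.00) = -11821.28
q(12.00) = -32819.37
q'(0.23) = -0.73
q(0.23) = -3.95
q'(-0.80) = 16.26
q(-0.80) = -7.22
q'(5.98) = -1132.72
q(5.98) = -1380.34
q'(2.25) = -4.91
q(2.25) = 7.40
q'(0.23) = -0.73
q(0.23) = -3.95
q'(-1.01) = 28.09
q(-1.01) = -11.81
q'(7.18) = -2149.89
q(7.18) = -3307.58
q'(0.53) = 1.98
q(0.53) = -3.81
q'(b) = -8.4*b^3 + 18.84*b^2 - 1.48*b - 1.28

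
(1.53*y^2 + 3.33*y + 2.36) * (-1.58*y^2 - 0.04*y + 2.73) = -2.4174*y^4 - 5.3226*y^3 + 0.3149*y^2 + 8.9965*y + 6.4428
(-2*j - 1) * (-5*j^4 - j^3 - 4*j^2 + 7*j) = 10*j^5 + 7*j^4 + 9*j^3 - 10*j^2 - 7*j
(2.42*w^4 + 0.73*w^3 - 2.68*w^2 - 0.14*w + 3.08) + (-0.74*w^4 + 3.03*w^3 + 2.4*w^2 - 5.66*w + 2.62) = 1.68*w^4 + 3.76*w^3 - 0.28*w^2 - 5.8*w + 5.7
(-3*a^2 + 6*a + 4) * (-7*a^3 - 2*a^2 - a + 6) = 21*a^5 - 36*a^4 - 37*a^3 - 32*a^2 + 32*a + 24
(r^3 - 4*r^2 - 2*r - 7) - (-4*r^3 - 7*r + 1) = 5*r^3 - 4*r^2 + 5*r - 8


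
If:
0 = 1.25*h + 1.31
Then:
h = -1.05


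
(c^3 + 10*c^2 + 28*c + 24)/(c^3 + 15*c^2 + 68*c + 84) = (c + 2)/(c + 7)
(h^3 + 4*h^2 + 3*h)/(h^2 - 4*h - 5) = h*(h + 3)/(h - 5)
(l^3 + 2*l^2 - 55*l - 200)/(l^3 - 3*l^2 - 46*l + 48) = (l^2 + 10*l + 25)/(l^2 + 5*l - 6)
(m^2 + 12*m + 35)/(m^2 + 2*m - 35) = (m + 5)/(m - 5)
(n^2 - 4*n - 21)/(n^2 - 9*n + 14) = (n + 3)/(n - 2)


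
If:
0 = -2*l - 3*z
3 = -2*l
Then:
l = -3/2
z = 1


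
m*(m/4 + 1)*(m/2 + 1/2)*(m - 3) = m^4/8 + m^3/4 - 11*m^2/8 - 3*m/2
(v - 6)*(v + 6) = v^2 - 36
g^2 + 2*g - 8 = (g - 2)*(g + 4)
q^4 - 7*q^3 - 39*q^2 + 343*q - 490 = (q - 7)*(q - 5)*(q - 2)*(q + 7)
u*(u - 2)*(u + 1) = u^3 - u^2 - 2*u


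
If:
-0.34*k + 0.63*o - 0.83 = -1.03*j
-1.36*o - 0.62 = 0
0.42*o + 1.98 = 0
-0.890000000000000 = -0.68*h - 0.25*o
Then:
No Solution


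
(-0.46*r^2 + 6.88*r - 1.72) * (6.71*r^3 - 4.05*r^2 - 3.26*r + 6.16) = -3.0866*r^5 + 48.0278*r^4 - 37.9056*r^3 - 18.2964*r^2 + 47.988*r - 10.5952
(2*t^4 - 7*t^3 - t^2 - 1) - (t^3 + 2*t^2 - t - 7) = 2*t^4 - 8*t^3 - 3*t^2 + t + 6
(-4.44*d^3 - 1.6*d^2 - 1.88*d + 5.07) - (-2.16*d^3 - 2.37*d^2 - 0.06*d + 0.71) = -2.28*d^3 + 0.77*d^2 - 1.82*d + 4.36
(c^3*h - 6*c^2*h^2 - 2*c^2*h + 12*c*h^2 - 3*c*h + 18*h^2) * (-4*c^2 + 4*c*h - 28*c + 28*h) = -4*c^5*h + 28*c^4*h^2 - 20*c^4*h - 24*c^3*h^3 + 140*c^3*h^2 + 68*c^3*h - 120*c^2*h^3 - 476*c^2*h^2 + 84*c^2*h + 408*c*h^3 - 588*c*h^2 + 504*h^3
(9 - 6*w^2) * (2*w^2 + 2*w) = -12*w^4 - 12*w^3 + 18*w^2 + 18*w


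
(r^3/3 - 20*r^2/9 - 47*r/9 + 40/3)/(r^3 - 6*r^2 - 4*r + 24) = (3*r^3 - 20*r^2 - 47*r + 120)/(9*(r^3 - 6*r^2 - 4*r + 24))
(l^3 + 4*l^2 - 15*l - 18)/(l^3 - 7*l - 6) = (l + 6)/(l + 2)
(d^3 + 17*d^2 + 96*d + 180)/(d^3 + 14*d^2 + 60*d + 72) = (d + 5)/(d + 2)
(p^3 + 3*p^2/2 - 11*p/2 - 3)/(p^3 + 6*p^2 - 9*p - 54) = (p^2 - 3*p/2 - 1)/(p^2 + 3*p - 18)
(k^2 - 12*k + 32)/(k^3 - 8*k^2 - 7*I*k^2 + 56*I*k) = (k - 4)/(k*(k - 7*I))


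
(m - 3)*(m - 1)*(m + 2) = m^3 - 2*m^2 - 5*m + 6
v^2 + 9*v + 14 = (v + 2)*(v + 7)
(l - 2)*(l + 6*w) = l^2 + 6*l*w - 2*l - 12*w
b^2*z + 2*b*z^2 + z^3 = z*(b + z)^2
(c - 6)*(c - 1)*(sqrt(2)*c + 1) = sqrt(2)*c^3 - 7*sqrt(2)*c^2 + c^2 - 7*c + 6*sqrt(2)*c + 6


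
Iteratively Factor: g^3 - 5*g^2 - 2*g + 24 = (g - 4)*(g^2 - g - 6) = (g - 4)*(g + 2)*(g - 3)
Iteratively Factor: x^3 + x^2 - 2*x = (x - 1)*(x^2 + 2*x) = x*(x - 1)*(x + 2)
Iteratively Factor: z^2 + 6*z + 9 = (z + 3)*(z + 3)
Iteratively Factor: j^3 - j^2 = (j)*(j^2 - j) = j^2*(j - 1)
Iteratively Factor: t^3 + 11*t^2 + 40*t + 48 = (t + 4)*(t^2 + 7*t + 12) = (t + 4)^2*(t + 3)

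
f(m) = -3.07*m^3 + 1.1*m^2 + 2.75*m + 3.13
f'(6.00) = -315.61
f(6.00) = -603.89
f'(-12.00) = -1349.89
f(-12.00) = 5433.49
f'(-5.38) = -275.66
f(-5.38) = 498.24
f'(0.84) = -1.90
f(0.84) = 4.40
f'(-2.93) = -82.76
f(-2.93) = 81.74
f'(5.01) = -217.40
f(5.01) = -341.54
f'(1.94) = -27.64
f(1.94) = -9.81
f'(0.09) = 2.87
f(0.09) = 3.38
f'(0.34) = 2.43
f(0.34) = 4.07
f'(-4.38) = -183.57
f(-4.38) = 270.15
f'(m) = -9.21*m^2 + 2.2*m + 2.75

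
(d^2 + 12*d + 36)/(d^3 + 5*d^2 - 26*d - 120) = (d + 6)/(d^2 - d - 20)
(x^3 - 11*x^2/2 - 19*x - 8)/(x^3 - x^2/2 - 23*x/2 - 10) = (-2*x^3 + 11*x^2 + 38*x + 16)/(-2*x^3 + x^2 + 23*x + 20)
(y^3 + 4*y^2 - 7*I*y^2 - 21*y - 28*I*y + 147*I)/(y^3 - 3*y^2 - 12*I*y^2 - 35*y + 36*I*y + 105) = (y + 7)/(y - 5*I)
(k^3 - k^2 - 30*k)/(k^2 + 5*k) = k - 6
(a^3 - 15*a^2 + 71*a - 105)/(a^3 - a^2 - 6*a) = (a^2 - 12*a + 35)/(a*(a + 2))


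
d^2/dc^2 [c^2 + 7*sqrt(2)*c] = 2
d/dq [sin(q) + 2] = cos(q)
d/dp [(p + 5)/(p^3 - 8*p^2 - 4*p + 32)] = (p^3 - 8*p^2 - 4*p + (p + 5)*(-3*p^2 + 16*p + 4) + 32)/(p^3 - 8*p^2 - 4*p + 32)^2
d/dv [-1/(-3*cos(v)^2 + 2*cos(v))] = 2*(-sin(v)/cos(v)^2 + 3*tan(v))/(3*cos(v) - 2)^2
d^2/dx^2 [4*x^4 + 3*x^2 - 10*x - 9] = 48*x^2 + 6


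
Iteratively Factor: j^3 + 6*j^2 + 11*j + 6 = (j + 1)*(j^2 + 5*j + 6) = (j + 1)*(j + 2)*(j + 3)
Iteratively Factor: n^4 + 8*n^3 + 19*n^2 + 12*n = (n + 3)*(n^3 + 5*n^2 + 4*n) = n*(n + 3)*(n^2 + 5*n + 4) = n*(n + 1)*(n + 3)*(n + 4)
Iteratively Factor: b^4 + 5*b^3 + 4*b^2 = (b + 1)*(b^3 + 4*b^2) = b*(b + 1)*(b^2 + 4*b) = b*(b + 1)*(b + 4)*(b)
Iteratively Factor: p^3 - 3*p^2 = (p)*(p^2 - 3*p) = p*(p - 3)*(p)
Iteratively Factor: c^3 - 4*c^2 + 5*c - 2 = (c - 1)*(c^2 - 3*c + 2) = (c - 2)*(c - 1)*(c - 1)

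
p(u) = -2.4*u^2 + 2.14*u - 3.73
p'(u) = 2.14 - 4.8*u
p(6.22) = -83.27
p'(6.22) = -27.72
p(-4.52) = -62.44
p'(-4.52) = 23.84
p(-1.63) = -13.59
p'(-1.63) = 9.96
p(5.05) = -54.13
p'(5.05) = -22.10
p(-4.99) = -74.17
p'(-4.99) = 26.09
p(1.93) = -8.54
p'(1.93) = -7.12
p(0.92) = -3.79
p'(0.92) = -2.28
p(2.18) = -10.47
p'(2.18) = -8.32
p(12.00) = -323.65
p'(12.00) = -55.46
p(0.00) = -3.73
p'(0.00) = 2.14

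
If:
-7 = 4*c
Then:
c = -7/4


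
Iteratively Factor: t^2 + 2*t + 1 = (t + 1)*(t + 1)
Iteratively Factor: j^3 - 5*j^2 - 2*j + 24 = (j - 3)*(j^2 - 2*j - 8) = (j - 4)*(j - 3)*(j + 2)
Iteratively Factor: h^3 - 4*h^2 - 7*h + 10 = (h + 2)*(h^2 - 6*h + 5) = (h - 5)*(h + 2)*(h - 1)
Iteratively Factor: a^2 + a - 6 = (a + 3)*(a - 2)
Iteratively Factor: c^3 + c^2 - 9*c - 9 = (c + 3)*(c^2 - 2*c - 3) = (c - 3)*(c + 3)*(c + 1)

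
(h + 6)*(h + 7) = h^2 + 13*h + 42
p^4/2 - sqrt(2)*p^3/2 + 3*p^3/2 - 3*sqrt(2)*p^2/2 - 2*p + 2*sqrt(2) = (p/2 + 1)*(p - 1)*(p + 2)*(p - sqrt(2))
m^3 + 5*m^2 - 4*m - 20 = (m - 2)*(m + 2)*(m + 5)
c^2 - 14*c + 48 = (c - 8)*(c - 6)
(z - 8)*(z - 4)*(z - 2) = z^3 - 14*z^2 + 56*z - 64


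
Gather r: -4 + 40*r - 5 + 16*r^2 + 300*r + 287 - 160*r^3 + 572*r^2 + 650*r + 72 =-160*r^3 + 588*r^2 + 990*r + 350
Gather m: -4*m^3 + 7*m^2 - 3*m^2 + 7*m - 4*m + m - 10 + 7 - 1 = -4*m^3 + 4*m^2 + 4*m - 4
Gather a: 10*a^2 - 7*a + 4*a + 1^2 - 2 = 10*a^2 - 3*a - 1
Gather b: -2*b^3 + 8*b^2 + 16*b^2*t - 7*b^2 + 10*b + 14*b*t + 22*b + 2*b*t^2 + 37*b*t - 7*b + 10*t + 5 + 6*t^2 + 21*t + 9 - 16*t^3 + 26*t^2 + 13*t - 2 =-2*b^3 + b^2*(16*t + 1) + b*(2*t^2 + 51*t + 25) - 16*t^3 + 32*t^2 + 44*t + 12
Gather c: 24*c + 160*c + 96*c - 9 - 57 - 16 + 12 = 280*c - 70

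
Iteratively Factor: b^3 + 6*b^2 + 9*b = (b + 3)*(b^2 + 3*b) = (b + 3)^2*(b)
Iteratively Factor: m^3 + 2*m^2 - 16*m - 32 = (m + 2)*(m^2 - 16) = (m + 2)*(m + 4)*(m - 4)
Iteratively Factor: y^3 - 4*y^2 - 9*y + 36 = (y + 3)*(y^2 - 7*y + 12) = (y - 3)*(y + 3)*(y - 4)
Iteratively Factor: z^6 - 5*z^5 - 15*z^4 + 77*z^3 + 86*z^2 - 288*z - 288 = (z - 3)*(z^5 - 2*z^4 - 21*z^3 + 14*z^2 + 128*z + 96) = (z - 3)*(z + 2)*(z^4 - 4*z^3 - 13*z^2 + 40*z + 48) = (z - 3)*(z + 2)*(z + 3)*(z^3 - 7*z^2 + 8*z + 16) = (z - 3)*(z + 1)*(z + 2)*(z + 3)*(z^2 - 8*z + 16) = (z - 4)*(z - 3)*(z + 1)*(z + 2)*(z + 3)*(z - 4)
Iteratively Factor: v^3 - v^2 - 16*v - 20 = (v - 5)*(v^2 + 4*v + 4) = (v - 5)*(v + 2)*(v + 2)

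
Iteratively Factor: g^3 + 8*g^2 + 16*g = (g + 4)*(g^2 + 4*g) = g*(g + 4)*(g + 4)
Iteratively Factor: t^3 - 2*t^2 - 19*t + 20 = (t + 4)*(t^2 - 6*t + 5) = (t - 1)*(t + 4)*(t - 5)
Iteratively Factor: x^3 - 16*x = (x)*(x^2 - 16) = x*(x - 4)*(x + 4)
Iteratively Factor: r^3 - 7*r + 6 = (r + 3)*(r^2 - 3*r + 2) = (r - 2)*(r + 3)*(r - 1)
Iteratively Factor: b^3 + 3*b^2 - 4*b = (b - 1)*(b^2 + 4*b) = b*(b - 1)*(b + 4)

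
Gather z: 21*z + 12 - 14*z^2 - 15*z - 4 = -14*z^2 + 6*z + 8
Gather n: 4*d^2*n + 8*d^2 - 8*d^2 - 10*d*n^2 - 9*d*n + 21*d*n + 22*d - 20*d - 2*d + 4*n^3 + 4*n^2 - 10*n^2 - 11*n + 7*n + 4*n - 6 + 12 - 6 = 4*n^3 + n^2*(-10*d - 6) + n*(4*d^2 + 12*d)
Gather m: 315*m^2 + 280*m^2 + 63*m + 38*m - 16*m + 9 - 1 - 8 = 595*m^2 + 85*m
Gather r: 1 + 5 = 6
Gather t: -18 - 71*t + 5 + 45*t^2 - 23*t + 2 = 45*t^2 - 94*t - 11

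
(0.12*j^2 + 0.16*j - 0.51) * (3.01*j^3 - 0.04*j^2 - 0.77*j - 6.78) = 0.3612*j^5 + 0.4768*j^4 - 1.6339*j^3 - 0.9164*j^2 - 0.6921*j + 3.4578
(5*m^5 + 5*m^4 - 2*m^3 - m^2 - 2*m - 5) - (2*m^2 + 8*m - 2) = 5*m^5 + 5*m^4 - 2*m^3 - 3*m^2 - 10*m - 3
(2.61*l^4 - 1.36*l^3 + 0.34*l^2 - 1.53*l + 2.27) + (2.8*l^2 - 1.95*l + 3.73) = 2.61*l^4 - 1.36*l^3 + 3.14*l^2 - 3.48*l + 6.0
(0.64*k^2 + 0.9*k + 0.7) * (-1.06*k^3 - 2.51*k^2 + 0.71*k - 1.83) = -0.6784*k^5 - 2.5604*k^4 - 2.5466*k^3 - 2.2892*k^2 - 1.15*k - 1.281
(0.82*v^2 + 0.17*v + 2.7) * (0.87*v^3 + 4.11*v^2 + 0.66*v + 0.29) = 0.7134*v^5 + 3.5181*v^4 + 3.5889*v^3 + 11.447*v^2 + 1.8313*v + 0.783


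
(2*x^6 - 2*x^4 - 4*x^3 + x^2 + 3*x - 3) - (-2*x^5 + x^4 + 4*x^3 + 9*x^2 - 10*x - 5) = 2*x^6 + 2*x^5 - 3*x^4 - 8*x^3 - 8*x^2 + 13*x + 2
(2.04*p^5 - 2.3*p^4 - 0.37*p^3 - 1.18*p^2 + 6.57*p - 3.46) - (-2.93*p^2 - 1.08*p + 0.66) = 2.04*p^5 - 2.3*p^4 - 0.37*p^3 + 1.75*p^2 + 7.65*p - 4.12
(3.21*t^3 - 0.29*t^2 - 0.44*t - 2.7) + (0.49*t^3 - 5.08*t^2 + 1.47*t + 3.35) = 3.7*t^3 - 5.37*t^2 + 1.03*t + 0.65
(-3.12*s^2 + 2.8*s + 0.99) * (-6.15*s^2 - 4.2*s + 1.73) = 19.188*s^4 - 4.116*s^3 - 23.2461*s^2 + 0.685999999999999*s + 1.7127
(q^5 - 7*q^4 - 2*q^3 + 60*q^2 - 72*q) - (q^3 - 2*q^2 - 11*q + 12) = q^5 - 7*q^4 - 3*q^3 + 62*q^2 - 61*q - 12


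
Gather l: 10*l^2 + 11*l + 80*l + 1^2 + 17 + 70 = 10*l^2 + 91*l + 88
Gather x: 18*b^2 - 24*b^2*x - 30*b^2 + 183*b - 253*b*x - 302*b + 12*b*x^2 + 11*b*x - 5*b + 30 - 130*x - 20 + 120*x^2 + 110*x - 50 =-12*b^2 - 124*b + x^2*(12*b + 120) + x*(-24*b^2 - 242*b - 20) - 40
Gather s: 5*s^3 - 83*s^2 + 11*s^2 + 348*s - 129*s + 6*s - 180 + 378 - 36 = 5*s^3 - 72*s^2 + 225*s + 162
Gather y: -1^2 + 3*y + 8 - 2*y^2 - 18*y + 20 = -2*y^2 - 15*y + 27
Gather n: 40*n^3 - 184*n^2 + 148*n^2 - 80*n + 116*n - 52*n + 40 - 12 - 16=40*n^3 - 36*n^2 - 16*n + 12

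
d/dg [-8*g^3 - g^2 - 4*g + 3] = -24*g^2 - 2*g - 4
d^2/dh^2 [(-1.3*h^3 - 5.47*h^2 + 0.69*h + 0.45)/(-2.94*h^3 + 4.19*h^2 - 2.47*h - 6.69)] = (2.8421709430404e-14*h^7 + 126.589344*h^6 - 92.4265440000004*h^5 - 540.838872*h^4 - 1229.76906*h^3 + 1144.71792*h^2 + 314.097156*h + 481.716468)/(25.412184*h^9 - 108.650052*h^8 + 218.893878*h^7 - 82.644659*h^6 - 310.567965*h^5 + 567.151266*h^4 - 5.60287700000003*h^3 - 440.139114*h^2 + 331.642701*h + 299.418309)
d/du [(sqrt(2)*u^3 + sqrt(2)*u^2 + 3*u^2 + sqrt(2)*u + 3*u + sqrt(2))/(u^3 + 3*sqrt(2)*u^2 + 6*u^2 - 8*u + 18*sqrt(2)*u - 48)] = (3*u^4 + 5*sqrt(2)*u^4 - 18*sqrt(2)*u^3 + 66*u^3 - 116*sqrt(2)*u^2 - 12*u^2 - 300*u - 108*sqrt(2)*u - 180 - 40*sqrt(2))/(u^6 + 6*sqrt(2)*u^5 + 12*u^5 + 38*u^4 + 72*sqrt(2)*u^4 + 24*u^3 + 168*sqrt(2)*u^3 - 576*sqrt(2)*u^2 + 136*u^2 - 1728*sqrt(2)*u + 768*u + 2304)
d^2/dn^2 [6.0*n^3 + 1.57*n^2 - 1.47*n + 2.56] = 36.0*n + 3.14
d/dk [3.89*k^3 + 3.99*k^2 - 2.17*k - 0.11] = 11.67*k^2 + 7.98*k - 2.17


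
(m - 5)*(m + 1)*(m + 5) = m^3 + m^2 - 25*m - 25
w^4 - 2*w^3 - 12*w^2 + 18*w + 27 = (w - 3)^2*(w + 1)*(w + 3)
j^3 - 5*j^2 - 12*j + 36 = (j - 6)*(j - 2)*(j + 3)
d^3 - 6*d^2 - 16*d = d*(d - 8)*(d + 2)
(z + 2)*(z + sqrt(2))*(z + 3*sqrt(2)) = z^3 + 2*z^2 + 4*sqrt(2)*z^2 + 6*z + 8*sqrt(2)*z + 12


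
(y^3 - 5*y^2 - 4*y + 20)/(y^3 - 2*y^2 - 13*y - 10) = (y - 2)/(y + 1)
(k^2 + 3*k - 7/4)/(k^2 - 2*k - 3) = (-k^2 - 3*k + 7/4)/(-k^2 + 2*k + 3)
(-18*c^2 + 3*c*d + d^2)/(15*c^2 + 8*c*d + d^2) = (-18*c^2 + 3*c*d + d^2)/(15*c^2 + 8*c*d + d^2)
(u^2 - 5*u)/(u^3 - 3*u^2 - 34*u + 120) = u/(u^2 + 2*u - 24)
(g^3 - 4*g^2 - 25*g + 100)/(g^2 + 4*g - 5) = (g^2 - 9*g + 20)/(g - 1)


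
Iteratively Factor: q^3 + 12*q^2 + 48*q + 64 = (q + 4)*(q^2 + 8*q + 16) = (q + 4)^2*(q + 4)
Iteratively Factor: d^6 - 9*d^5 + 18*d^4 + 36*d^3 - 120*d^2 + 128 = (d + 1)*(d^5 - 10*d^4 + 28*d^3 + 8*d^2 - 128*d + 128) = (d - 2)*(d + 1)*(d^4 - 8*d^3 + 12*d^2 + 32*d - 64) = (d - 2)^2*(d + 1)*(d^3 - 6*d^2 + 32) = (d - 4)*(d - 2)^2*(d + 1)*(d^2 - 2*d - 8) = (d - 4)^2*(d - 2)^2*(d + 1)*(d + 2)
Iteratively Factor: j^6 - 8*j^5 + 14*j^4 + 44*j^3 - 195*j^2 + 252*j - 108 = (j - 2)*(j^5 - 6*j^4 + 2*j^3 + 48*j^2 - 99*j + 54) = (j - 3)*(j - 2)*(j^4 - 3*j^3 - 7*j^2 + 27*j - 18) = (j - 3)*(j - 2)^2*(j^3 - j^2 - 9*j + 9) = (j - 3)*(j - 2)^2*(j - 1)*(j^2 - 9) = (j - 3)^2*(j - 2)^2*(j - 1)*(j + 3)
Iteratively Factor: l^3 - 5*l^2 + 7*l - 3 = (l - 1)*(l^2 - 4*l + 3) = (l - 1)^2*(l - 3)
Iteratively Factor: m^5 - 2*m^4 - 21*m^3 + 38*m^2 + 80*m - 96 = (m - 4)*(m^4 + 2*m^3 - 13*m^2 - 14*m + 24) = (m - 4)*(m - 3)*(m^3 + 5*m^2 + 2*m - 8) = (m - 4)*(m - 3)*(m + 2)*(m^2 + 3*m - 4) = (m - 4)*(m - 3)*(m + 2)*(m + 4)*(m - 1)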